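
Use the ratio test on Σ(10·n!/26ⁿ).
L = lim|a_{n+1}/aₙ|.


aₙ = 10·n!/26^n
a_{n+1}/aₙ = (n+1)!/26^(n+1) × 26^n/n!  (constant 10 cancels)
= (n+1)/26
L = lim(n→∞) (n+1)/26 = ∞
L > 1 → series DIVERGES

Diverges (ratio test: L = ∞ > 1)


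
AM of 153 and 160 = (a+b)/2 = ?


AM = (153 + 160)/2 = 313/2 = 156.5

AM = 156.5


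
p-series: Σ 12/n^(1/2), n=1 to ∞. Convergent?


p-series test: Σ c/n^p converges if p > 1, diverges if p ≤ 1 (constant c > 0 doesn't affect convergence).
p = 1/2
1/2 ≤ 1 → DIVERGES

Diverges (p = 1/2 ≤ 1)


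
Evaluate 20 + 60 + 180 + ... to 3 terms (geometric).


Sₙ = 20×(3^3 - 1)/(3 - 1)
= 20×(27 - 1)/2
= 20×26/2
= 260

S_3 = 260


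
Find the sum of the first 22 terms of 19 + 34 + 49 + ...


aₙ = 19 + (22-1)×15 = 334
Sₙ = n(a₁+aₙ)/2 = 22×(19+334)/2
= 22×353/2 = 3883

S_22 = 3883


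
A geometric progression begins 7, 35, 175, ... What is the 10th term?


aₙ = a₁·r^(n-1)
= 7×5^9
= 7×1953125
= 13671875

a_10 = 13671875


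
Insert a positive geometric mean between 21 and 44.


GM = √(21×44) = √924 = 30.3974

GM = 30.3974


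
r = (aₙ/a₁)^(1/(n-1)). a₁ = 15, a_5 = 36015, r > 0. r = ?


r^(n-1) = aₙ/a₁
r^4 = 36015/15 = 2401
r = 2401^(1/4)
= ±7; taking r > 0 gives r = 7

r = 7


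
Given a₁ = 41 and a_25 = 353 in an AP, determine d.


d = (aₙ - a₁)/(n-1)
= (353 - 41)/(25-1)
= 312/24 = 13

d = 13


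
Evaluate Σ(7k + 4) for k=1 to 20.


Σ(7k+4) = 7·Σk + 4·n
= 7·210 + 4·20
= 1470 + 80 = 1550

Σ = 1550


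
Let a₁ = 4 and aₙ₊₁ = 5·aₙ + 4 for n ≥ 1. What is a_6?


Computing step by step:
a_1 = 4
a_2 = 24
a_3 = 124
a_4 = 624
a_5 = 3124
a_6 = 15624


a_6 = 15624


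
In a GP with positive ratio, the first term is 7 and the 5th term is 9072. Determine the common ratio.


r^(n-1) = aₙ/a₁
r^4 = 9072/7 = 1296
r = 1296^(1/4)
= ±6; taking r > 0 gives r = 6

r = 6


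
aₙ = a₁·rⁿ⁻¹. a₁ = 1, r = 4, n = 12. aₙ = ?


aₙ = a₁·r^(n-1)
= 1×4^11
= 1×4194304
= 4194304

a_12 = 4194304


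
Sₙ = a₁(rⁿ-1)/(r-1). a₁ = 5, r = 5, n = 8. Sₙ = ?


Sₙ = 5×(5^8 - 1)/(5 - 1)
= 5×(390625 - 1)/4
= 5×390624/4
= 488280

S_8 = 488280


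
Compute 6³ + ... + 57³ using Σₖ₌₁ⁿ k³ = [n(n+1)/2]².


Σₖ₌6^57 k³ = [57·58/2]² − [5·6/2]²
= 2732409 − 225 = 2732184

Σk³ = 2732184


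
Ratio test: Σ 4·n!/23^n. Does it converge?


aₙ = 4·n!/23^n
a_{n+1}/aₙ = (n+1)!/23^(n+1) × 23^n/n!  (constant 4 cancels)
= (n+1)/23
L = lim(n→∞) (n+1)/23 = ∞
L > 1 → series DIVERGES

Diverges (ratio test: L = ∞ > 1)


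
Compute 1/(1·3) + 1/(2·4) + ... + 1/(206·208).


1/(k(k+2)) = (1/2)·(1/k - 1/(k+2)) (partial fractions)
Telescoping: Σ = (1/2)·(1 + 1/2 - 1/207 - 1/208) = 64169/86112

Sum = 64169/86112


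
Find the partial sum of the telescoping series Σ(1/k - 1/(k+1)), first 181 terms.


Telescoping: adjacent terms cancel.
= 1/1 - 1/182
= 1 - 1/182 = 181/182

Sum = 181/182


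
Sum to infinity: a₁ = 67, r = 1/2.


S∞ = a₁/(1-r) = 67/(1 - 1/2)
= 67/(1/2)
= 134

S∞ = 134


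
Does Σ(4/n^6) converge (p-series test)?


p-series test: Σ c/n^p converges if p > 1, diverges if p ≤ 1 (constant c > 0 doesn't affect convergence).
p = 6
6 > 1 → CONVERGES

Converges (p = 6 > 1)


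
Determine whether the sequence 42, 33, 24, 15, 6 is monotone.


Differences: -9, -9, -9, -9
All differences < 0 → strictly DECREASING

Monotonically decreasing


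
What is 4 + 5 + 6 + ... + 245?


Σₖ₌4^245 k = Σₖ₌₁^245 k − Σₖ₌₁^3 k
= 245·246/2 − 3·4/2
= 30135 − 6 = 30129

Σk = 30129


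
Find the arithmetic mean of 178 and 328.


AM = (178 + 328)/2 = 506/2 = 253

AM = 253


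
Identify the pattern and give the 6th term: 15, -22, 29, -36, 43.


Pattern: alternating sign, magnitude arithmetic (d=7)
Terms: 15, -22, 29, -36, 43
Next term = -50

Next term = -50


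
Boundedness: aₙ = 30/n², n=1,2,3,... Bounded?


a₁ = 30, a₂ = 30/4, a₃ = 30/9, ...
0 < aₙ ≤ 30 for all n ≥ 1
The sequence IS bounded

Bounded (0 < aₙ ≤ 30)


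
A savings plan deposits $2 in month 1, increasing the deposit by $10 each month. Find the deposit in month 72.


aₙ = a₁ + (n-1)d
= 2 + (72-1)×10
= 2 + 710
= 712

a_72 = 712


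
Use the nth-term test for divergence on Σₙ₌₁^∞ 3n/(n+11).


lim(n→∞) 3n/(n+11) = 3/1 = 3  (divide numerator and denominator by n)
lim aₙ = 3 ≠ 0 → series DIVERGES

Diverges (lim aₙ = 3 ≠ 0)


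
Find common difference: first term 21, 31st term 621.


d = (aₙ - a₁)/(n-1)
= (621 - 21)/(31-1)
= 600/30 = 20

d = 20


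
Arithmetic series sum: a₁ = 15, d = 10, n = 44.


aₙ = 15 + (44-1)×10 = 445
Sₙ = n(a₁+aₙ)/2 = 44×(15+445)/2
= 44×460/2 = 10120

S_44 = 10120


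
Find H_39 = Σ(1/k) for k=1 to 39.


H_39 = 1/1 + 1/2 + 1/3 + ... + 1/39
= 2066035355155033/485721041551200
≈ 4.2535

H_39 = 2066035355155033/485721041551200 ≈ 4.2535


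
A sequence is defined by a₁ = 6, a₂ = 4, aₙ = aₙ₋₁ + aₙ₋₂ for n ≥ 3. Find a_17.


Computing iteratively: 6, 4, 10, 14, 24, 38, 62, 100, 162, 262, 424, 686, ...
a_17 = 7608

a_17 = 7608


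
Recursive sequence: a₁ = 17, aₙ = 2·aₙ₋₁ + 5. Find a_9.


Computing step by step:
a_1 = 17
a_2 = 39
a_3 = 83
a_4 = 171
a_5 = 347
a_6 = 699
a_7 = 1403
a_8 = 2811
a_9 = 5627


a_9 = 5627


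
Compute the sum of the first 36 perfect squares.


n = 36
n(n+1)(2n+1)/6 = 36×37×73/6
= 97236/6 = 16206

Σk² = 16206


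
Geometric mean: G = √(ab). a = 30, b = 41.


GM = √(30×41) = √1230 = 35.0714

GM = 35.0714


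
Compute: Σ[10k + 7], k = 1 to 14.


Σ(10k+7) = 10·Σk + 7·n
= 10·105 + 7·14
= 1050 + 98 = 1148

Σ = 1148


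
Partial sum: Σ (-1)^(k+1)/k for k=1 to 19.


S = 1 - 1/2 + 1/3 - 1/4 + 1/5 - 1/6 + 1/7 - 1/8 ± ...
= 0.7188
(Full series converges to +ln(2) ≈ +0.6931)

S_19 = 0.7188


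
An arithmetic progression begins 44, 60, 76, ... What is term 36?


aₙ = a₁ + (n-1)d
= 44 + (36-1)×16
= 44 + 560
= 604

a_36 = 604


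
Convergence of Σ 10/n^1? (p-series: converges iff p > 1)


p-series test: Σ c/n^p converges if p > 1, diverges if p ≤ 1 (constant c > 0 doesn't affect convergence).
p = 1
1 ≤ 1 → DIVERGES

Diverges (p = 1 ≤ 1)


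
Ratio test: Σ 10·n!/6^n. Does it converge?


aₙ = 10·n!/6^n
a_{n+1}/aₙ = (n+1)!/6^(n+1) × 6^n/n!  (constant 10 cancels)
= (n+1)/6
L = lim(n→∞) (n+1)/6 = ∞
L > 1 → series DIVERGES

Diverges (ratio test: L = ∞ > 1)


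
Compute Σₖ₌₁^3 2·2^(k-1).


Sₙ = 2×(2^3 - 1)/(2 - 1)
= 2×(8 - 1)/1
= 2×7/1
= 14

S_3 = 14


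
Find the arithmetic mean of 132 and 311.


AM = (132 + 311)/2 = 443/2 = 221.5

AM = 221.5


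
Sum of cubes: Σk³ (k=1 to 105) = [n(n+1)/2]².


n(n+1)/2 = 105×106/2 = 5565
Σk³ = 5565² = 30969225

Σk³ = 30969225


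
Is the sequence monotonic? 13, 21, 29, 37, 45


Differences: 8, 8, 8, 8
All differences > 0 → strictly INCREASING

Monotonically increasing


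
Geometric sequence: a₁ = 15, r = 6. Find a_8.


aₙ = a₁·r^(n-1)
= 15×6^7
= 15×279936
= 4199040

a_8 = 4199040


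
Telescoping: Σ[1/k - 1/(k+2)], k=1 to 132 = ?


Telescoping with gap 2: two head and two tail terms survive.
= (1 + 1/2) - (1/133 + 1/134)
= 3/2 - 1/133 - 1/134 = 13233/8911

Sum = 13233/8911


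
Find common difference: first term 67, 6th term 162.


d = (aₙ - a₁)/(n-1)
= (162 - 67)/(6-1)
= 95/5 = 19

d = 19


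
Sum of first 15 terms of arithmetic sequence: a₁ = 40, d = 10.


aₙ = 40 + (15-1)×10 = 180
Sₙ = n(a₁+aₙ)/2 = 15×(40+180)/2
= 15×220/2 = 1650

S_15 = 1650


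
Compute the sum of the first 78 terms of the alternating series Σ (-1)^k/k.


S = -1 + 1/2 - 1/3 + 1/4 - 1/5 + 1/6 - 1/7 + 1/8 ± ...
= -0.6868
(Full series converges to -ln(2) ≈ -0.6931)

S_78 = -0.6868


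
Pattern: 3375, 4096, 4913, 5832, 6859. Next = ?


Pattern: perfect cubes: n³
Terms: 3375, 4096, 4913, 5832, 6859
Next term = 8000

Next term = 8000


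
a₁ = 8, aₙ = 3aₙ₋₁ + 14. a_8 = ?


Computing step by step:
a_1 = 8
a_2 = 38
a_3 = 128
a_4 = 398
a_5 = 1208
a_6 = 3638
a_7 = 10928
a_8 = 32798


a_8 = 32798


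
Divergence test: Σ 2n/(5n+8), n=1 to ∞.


lim(n→∞) 2n/(5n+8) = 2/5 = 2/5  (divide numerator and denominator by n)
lim aₙ = 2/5 ≠ 0 → series DIVERGES

Diverges (lim aₙ = 2/5 ≠ 0)


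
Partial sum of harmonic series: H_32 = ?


H_32 = 1/1 + 1/2 + 1/3 + ... + 1/32
= 586061125622639/144403552893600
≈ 4.0585

H_32 = 586061125622639/144403552893600 ≈ 4.0585


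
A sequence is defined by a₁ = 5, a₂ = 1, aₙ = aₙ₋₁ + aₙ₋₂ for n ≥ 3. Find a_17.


Computing iteratively: 5, 1, 6, 7, 13, 20, 33, 53, 86, 139, 225, 364, ...
a_17 = 4037

a_17 = 4037


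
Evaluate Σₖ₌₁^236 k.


n(n+1)/2 = 236×237/2 = 55932/2 = 27966

Σk = 27966


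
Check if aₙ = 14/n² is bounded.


a₁ = 14, a₂ = 14/4, a₃ = 14/9, ...
0 < aₙ ≤ 14 for all n ≥ 1
The sequence IS bounded

Bounded (0 < aₙ ≤ 14)


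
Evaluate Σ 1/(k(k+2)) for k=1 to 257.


1/(k(k+2)) = (1/2)·(1/k - 1/(k+2)) (partial fractions)
Telescoping: Σ = (1/2)·(1 + 1/2 - 1/258 - 1/259) = 24929/33411

Sum = 24929/33411


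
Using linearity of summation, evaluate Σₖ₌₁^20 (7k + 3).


Σ(7k+3) = 7·Σk + 3·n
= 7·210 + 3·20
= 1470 + 60 = 1530

Σ = 1530


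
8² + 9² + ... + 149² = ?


Σₖ₌8^149 k² = Σₖ₌₁^149 k² − Σₖ₌₁^7 k²
= 149·150·299/6 − 7·8·15/6
= 1113775 − 140 = 1113635

Σk² = 1113635


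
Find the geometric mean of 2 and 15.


GM = √(2×15) = √30 = 5.4772

GM = 5.4772


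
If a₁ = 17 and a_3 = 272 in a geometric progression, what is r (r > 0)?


r^(n-1) = aₙ/a₁
r^2 = 272/17 = 16
r = 16^(1/2)
= ±4; taking r > 0 gives r = 4

r = 4


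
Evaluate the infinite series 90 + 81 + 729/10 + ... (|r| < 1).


S∞ = a₁/(1-r) = 90/(1 - 9/10)
= 90/(1/10)
= 900

S∞ = 900


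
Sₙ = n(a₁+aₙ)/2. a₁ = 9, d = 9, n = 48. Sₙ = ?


aₙ = 9 + (48-1)×9 = 432
Sₙ = n(a₁+aₙ)/2 = 48×(9+432)/2
= 48×441/2 = 10584

S_48 = 10584


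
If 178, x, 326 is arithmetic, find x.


AM = (178 + 326)/2 = 504/2 = 252

AM = 252


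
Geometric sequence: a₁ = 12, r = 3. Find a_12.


aₙ = a₁·r^(n-1)
= 12×3^11
= 12×177147
= 2125764

a_12 = 2125764


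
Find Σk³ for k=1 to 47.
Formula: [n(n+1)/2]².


n(n+1)/2 = 47×48/2 = 1128
Σk³ = 1128² = 1272384

Σk³ = 1272384


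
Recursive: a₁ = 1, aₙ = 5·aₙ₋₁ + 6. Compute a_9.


Computing step by step:
a_1 = 1
a_2 = 11
a_3 = 61
a_4 = 311
a_5 = 1561
a_6 = 7811
a_7 = 39061
a_8 = 195311
a_9 = 976561


a_9 = 976561


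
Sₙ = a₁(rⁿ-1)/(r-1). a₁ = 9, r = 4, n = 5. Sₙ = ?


Sₙ = 9×(4^5 - 1)/(4 - 1)
= 9×(1024 - 1)/3
= 9×1023/3
= 3069

S_5 = 3069


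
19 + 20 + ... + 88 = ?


Σₖ₌19^88 k = Σₖ₌₁^88 k − Σₖ₌₁^18 k
= 88·89/2 − 18·19/2
= 3916 − 171 = 3745

Σk = 3745


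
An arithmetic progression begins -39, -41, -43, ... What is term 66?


aₙ = a₁ + (n-1)d
= -39 + (66-1)×-2
= -39 - 130
= -169

a_66 = -169


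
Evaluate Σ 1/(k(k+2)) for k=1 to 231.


1/(k(k+2)) = (1/2)·(1/k - 1/(k+2)) (partial fractions)
Telescoping: Σ = (1/2)·(1 + 1/2 - 1/232 - 1/233) = 80619/108112

Sum = 80619/108112


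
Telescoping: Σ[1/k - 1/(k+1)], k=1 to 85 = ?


Telescoping: adjacent terms cancel.
= 1/1 - 1/86
= 1 - 1/86 = 85/86

Sum = 85/86


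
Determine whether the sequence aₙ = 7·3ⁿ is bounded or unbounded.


aₙ = 7·3ⁿ → as n→∞, aₙ→∞ (since base 3 > 1)
No finite upper bound exists
The sequence is UNBOUNDED

Unbounded (aₙ → ∞ as n → ∞)


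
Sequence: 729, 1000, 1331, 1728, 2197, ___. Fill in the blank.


Pattern: perfect cubes: n³
Terms: 729, 1000, 1331, 1728, 2197
Next term = 2744

Next term = 2744


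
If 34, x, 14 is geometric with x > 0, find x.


GM = √(34×14) = √476 = 21.8174

GM = 21.8174


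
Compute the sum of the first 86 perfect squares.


n = 86
n(n+1)(2n+1)/6 = 86×87×173/6
= 1294386/6 = 215731

Σk² = 215731


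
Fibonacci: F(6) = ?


Fibonacci sequence: 1, 1, 2, 3, 5, 8
F(6) = 8

F(6) = 8


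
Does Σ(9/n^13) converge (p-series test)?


p-series test: Σ c/n^p converges if p > 1, diverges if p ≤ 1 (constant c > 0 doesn't affect convergence).
p = 13
13 > 1 → CONVERGES

Converges (p = 13 > 1)


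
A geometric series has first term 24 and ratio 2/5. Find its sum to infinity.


S∞ = a₁/(1-r) = 24/(1 - 2/5)
= 24/(3/5)
= 40

S∞ = 40


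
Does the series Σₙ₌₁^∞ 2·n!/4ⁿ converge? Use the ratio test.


aₙ = 2·n!/4^n
a_{n+1}/aₙ = (n+1)!/4^(n+1) × 4^n/n!  (constant 2 cancels)
= (n+1)/4
L = lim(n→∞) (n+1)/4 = ∞
L > 1 → series DIVERGES

Diverges (ratio test: L = ∞ > 1)


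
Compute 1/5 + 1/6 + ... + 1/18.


Σₖ₌5^18 1/k = 1/5 + 1/6 + 1/7 + ... + 1/18
= 5765801/4084080
≈ 1.4118

Sum = 5765801/4084080 ≈ 1.4118


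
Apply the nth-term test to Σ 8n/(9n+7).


lim(n→∞) 8n/(9n+7) = 8/9 = 8/9  (divide numerator and denominator by n)
lim aₙ = 8/9 ≠ 0 → series DIVERGES

Diverges (lim aₙ = 8/9 ≠ 0)


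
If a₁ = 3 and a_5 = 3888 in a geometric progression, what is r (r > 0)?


r^(n-1) = aₙ/a₁
r^4 = 3888/3 = 1296
r = 1296^(1/4)
= ±6; taking r > 0 gives r = 6

r = 6


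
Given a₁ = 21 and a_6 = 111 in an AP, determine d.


d = (aₙ - a₁)/(n-1)
= (111 - 21)/(6-1)
= 90/5 = 18

d = 18


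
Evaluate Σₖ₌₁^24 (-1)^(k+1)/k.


S = 1 - 1/2 + 1/3 - 1/4 + 1/5 - 1/6 + 1/7 - 1/8 ± ...
= 0.6727
(Full series converges to +ln(2) ≈ +0.6931)

S_24 = 0.6727


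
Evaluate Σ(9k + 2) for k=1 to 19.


Σ(9k+2) = 9·Σk + 2·n
= 9·190 + 2·19
= 1710 + 38 = 1748

Σ = 1748


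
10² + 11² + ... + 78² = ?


Σₖ₌10^78 k² = Σₖ₌₁^78 k² − Σₖ₌₁^9 k²
= 78·79·157/6 − 9·10·19/6
= 161239 − 285 = 160954

Σk² = 160954


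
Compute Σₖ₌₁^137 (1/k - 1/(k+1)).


Telescoping: adjacent terms cancel.
= 1/1 - 1/138
= 1 - 1/138 = 137/138

Sum = 137/138


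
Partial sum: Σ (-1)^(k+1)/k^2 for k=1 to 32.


S = 1 - 1/4 + 1/9 - 1/16 + 1/25 - 1/36 + 1/49 - 1/64 ± ...
= 0.822
(Full series converges to +π²/12 ≈ +0.8225)

S_32 = 0.822


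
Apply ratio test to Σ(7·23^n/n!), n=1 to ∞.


aₙ = 7·23^n/n!
a_{n+1}/aₙ = 23^(n+1)/(n+1)! × n!/23^n  (constant 7 cancels)
= 23/(n+1)
L = lim(n→∞) 23/(n+1) = 0
L < 1 → series CONVERGES

Converges (ratio test: L = 0 < 1)


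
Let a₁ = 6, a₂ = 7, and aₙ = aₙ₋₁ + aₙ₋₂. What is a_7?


Computing iteratively: 6, 7, 13, 20, 33, 53, 86
a_7 = 86

a_7 = 86


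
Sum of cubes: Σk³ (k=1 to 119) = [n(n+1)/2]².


n(n+1)/2 = 119×120/2 = 7140
Σk³ = 7140² = 50979600

Σk³ = 50979600


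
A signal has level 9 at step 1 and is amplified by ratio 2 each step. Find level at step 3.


aₙ = a₁·r^(n-1)
= 9×2^2
= 9×4
= 36

a_3 = 36


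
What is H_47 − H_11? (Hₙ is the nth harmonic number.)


Σₖ₌12^47 1/k = 1/12 + 1/13 + 1/14 + ... + 1/47
= 627816166374159054023/442720643463713815200
≈ 1.4181

Sum = 627816166374159054023/442720643463713815200 ≈ 1.4181


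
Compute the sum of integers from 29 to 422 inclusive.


Σₖ₌29^422 k = Σₖ₌₁^422 k − Σₖ₌₁^28 k
= 422·423/2 − 28·29/2
= 89253 − 406 = 88847

Σk = 88847


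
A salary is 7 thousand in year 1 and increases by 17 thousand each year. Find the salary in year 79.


aₙ = a₁ + (n-1)d
= 7 + (79-1)×17
= 7 + 1326
= 1333

a_79 = 1333


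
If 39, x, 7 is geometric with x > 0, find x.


GM = √(39×7) = √273 = 16.5227

GM = 16.5227


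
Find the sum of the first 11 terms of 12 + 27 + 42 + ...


aₙ = 12 + (11-1)×15 = 162
Sₙ = n(a₁+aₙ)/2 = 11×(12+162)/2
= 11×174/2 = 957

S_11 = 957


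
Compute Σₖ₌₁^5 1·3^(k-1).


Sₙ = 1×(3^5 - 1)/(3 - 1)
= 1×(243 - 1)/2
= 1×242/2
= 121

S_5 = 121


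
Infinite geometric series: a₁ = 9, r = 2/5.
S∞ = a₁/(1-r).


S∞ = a₁/(1-r) = 9/(1 - 2/5)
= 9/(3/5)
= 15

S∞ = 15


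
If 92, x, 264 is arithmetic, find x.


AM = (92 + 264)/2 = 356/2 = 178

AM = 178


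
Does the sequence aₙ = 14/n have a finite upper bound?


a₁ = 14, a₂ = 14/2, a₃ = 14/3, ...
0 < aₙ ≤ 14 for all n ≥ 1
Lower bound: 0, Upper bound: 14
The sequence IS bounded

Bounded (0 < aₙ ≤ 14)


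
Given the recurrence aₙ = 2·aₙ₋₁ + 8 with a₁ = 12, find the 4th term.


Computing step by step:
a_1 = 12
a_2 = 32
a_3 = 72
a_4 = 152


a_4 = 152


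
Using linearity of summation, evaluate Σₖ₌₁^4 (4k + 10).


Σ(4k+10) = 4·Σk + 10·n
= 4·10 + 10·4
= 40 + 40 = 80

Σ = 80


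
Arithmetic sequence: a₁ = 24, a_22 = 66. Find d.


d = (aₙ - a₁)/(n-1)
= (66 - 24)/(22-1)
= 42/21 = 2

d = 2


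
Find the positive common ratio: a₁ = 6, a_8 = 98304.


r^(n-1) = aₙ/a₁
r^7 = 98304/6 = 16384
r = 16384^(1/7)
= 4

r = 4


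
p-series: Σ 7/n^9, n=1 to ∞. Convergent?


p-series test: Σ c/n^p converges if p > 1, diverges if p ≤ 1 (constant c > 0 doesn't affect convergence).
p = 9
9 > 1 → CONVERGES

Converges (p = 9 > 1)


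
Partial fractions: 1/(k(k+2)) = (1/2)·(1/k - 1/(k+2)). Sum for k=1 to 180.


1/(k(k+2)) = (1/2)·(1/k - 1/(k+2)) (partial fractions)
Telescoping: Σ = (1/2)·(1 + 1/2 - 1/181 - 1/182) = 24525/32942

Sum = 24525/32942


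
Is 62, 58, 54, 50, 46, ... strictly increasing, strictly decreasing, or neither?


Differences: -4, -4, -4, -4
All differences < 0 → strictly DECREASING

Monotonically decreasing


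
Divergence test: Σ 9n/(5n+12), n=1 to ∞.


lim(n→∞) 9n/(5n+12) = 9/5 = 9/5  (divide numerator and denominator by n)
lim aₙ = 9/5 ≠ 0 → series DIVERGES

Diverges (lim aₙ = 9/5 ≠ 0)


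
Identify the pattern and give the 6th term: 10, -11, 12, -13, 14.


Pattern: alternating sign, magnitude arithmetic (d=1)
Terms: 10, -11, 12, -13, 14
Next term = -15

Next term = -15


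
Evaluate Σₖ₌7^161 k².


Σₖ₌7^161 k² = Σₖ₌₁^161 k² − Σₖ₌₁^6 k²
= 161·162·323/6 − 6·7·13/6
= 1404081 − 91 = 1403990

Σk² = 1403990


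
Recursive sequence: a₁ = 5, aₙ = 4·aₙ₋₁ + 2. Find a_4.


Computing step by step:
a_1 = 5
a_2 = 22
a_3 = 90
a_4 = 362


a_4 = 362


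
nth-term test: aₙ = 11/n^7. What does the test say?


lim(n→∞) 11/n^7 = 0
lim aₙ = 0 → nth-term test is INCONCLUSIVE
(Need other tests; this is actually a convergent p-series with p=7 > 1)

Inconclusive (lim aₙ = 0; need another test)


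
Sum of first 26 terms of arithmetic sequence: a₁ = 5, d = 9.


aₙ = 5 + (26-1)×9 = 230
Sₙ = n(a₁+aₙ)/2 = 26×(5+230)/2
= 26×235/2 = 3055

S_26 = 3055


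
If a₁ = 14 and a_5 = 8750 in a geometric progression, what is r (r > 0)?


r^(n-1) = aₙ/a₁
r^4 = 8750/14 = 625
r = 625^(1/4)
= ±5; taking r > 0 gives r = 5

r = 5


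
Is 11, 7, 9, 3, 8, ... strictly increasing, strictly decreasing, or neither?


Differences: -4, 2, -6, 5
Difference at position 2 is +2 (> 0) but position 1 is -4 (< 0) — sequence both rises and falls
→ NOT monotonic

Not monotonic


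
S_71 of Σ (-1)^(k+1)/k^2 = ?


S = 1 - 1/4 + 1/9 - 1/16 + 1/25 - 1/36 + 1/49 - 1/64 ± ...
= 0.8226
(Full series converges to +π²/12 ≈ +0.8225)

S_71 = 0.8226


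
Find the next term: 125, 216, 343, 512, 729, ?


Pattern: perfect cubes: n³
Terms: 125, 216, 343, 512, 729
Next term = 1000

Next term = 1000


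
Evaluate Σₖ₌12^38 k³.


Σₖ₌12^38 k³ = [38·39/2]² − [11·12/2]²
= 549081 − 4356 = 544725

Σk³ = 544725


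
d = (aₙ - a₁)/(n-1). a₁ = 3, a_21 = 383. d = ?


d = (aₙ - a₁)/(n-1)
= (383 - 3)/(21-1)
= 380/20 = 19

d = 19


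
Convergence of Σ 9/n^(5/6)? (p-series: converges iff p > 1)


p-series test: Σ c/n^p converges if p > 1, diverges if p ≤ 1 (constant c > 0 doesn't affect convergence).
p = 5/6
5/6 ≤ 1 → DIVERGES

Diverges (p = 5/6 ≤ 1)


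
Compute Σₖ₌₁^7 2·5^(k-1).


Sₙ = 2×(5^7 - 1)/(5 - 1)
= 2×(78125 - 1)/4
= 2×78124/4
= 39062

S_7 = 39062


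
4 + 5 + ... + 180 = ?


Σₖ₌4^180 k = Σₖ₌₁^180 k − Σₖ₌₁^3 k
= 180·181/2 − 3·4/2
= 16290 − 6 = 16284

Σk = 16284


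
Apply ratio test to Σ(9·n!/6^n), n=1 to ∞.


aₙ = 9·n!/6^n
a_{n+1}/aₙ = (n+1)!/6^(n+1) × 6^n/n!  (constant 9 cancels)
= (n+1)/6
L = lim(n→∞) (n+1)/6 = ∞
L > 1 → series DIVERGES

Diverges (ratio test: L = ∞ > 1)


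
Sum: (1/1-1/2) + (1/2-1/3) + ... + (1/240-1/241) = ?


Telescoping: adjacent terms cancel.
= 1/1 - 1/241
= 1 - 1/241 = 240/241

Sum = 240/241


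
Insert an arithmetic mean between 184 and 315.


AM = (184 + 315)/2 = 499/2 = 249.5

AM = 249.5


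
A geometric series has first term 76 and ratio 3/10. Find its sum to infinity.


S∞ = a₁/(1-r) = 76/(1 - 3/10)
= 76/(7/10)
= 760/7

S∞ = 760/7


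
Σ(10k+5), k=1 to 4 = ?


Σ(10k+5) = 10·Σk + 5·n
= 10·10 + 5·4
= 100 + 20 = 120

Σ = 120


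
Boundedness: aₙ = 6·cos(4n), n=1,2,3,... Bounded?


For all n, -1 ≤ cos(4n) ≤ 1, so -6 ≤ 6·cos(4n) ≤ 6
Lower bound: -6, Upper bound: 6
The sequence IS bounded

Bounded (-6 ≤ aₙ ≤ 6)


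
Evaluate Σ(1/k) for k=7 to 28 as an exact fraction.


Σₖ₌7^28 1/k = 1/7 + 1/8 + 1/9 + ... + 1/28
= 118636677563/80313433200
≈ 1.4772

Sum = 118636677563/80313433200 ≈ 1.4772


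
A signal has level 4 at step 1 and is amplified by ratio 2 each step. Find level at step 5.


aₙ = a₁·r^(n-1)
= 4×2^4
= 4×16
= 64

a_5 = 64


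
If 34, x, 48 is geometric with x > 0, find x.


GM = √(34×48) = √1632 = 40.398

GM = 40.398


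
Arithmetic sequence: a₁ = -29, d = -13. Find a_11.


aₙ = a₁ + (n-1)d
= -29 + (11-1)×-13
= -29 - 130
= -159

a_11 = -159


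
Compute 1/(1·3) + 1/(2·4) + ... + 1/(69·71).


1/(k(k+2)) = (1/2)·(1/k - 1/(k+2)) (partial fractions)
Telescoping: Σ = (1/2)·(1 + 1/2 - 1/70 - 1/71) = 3657/4970

Sum = 3657/4970


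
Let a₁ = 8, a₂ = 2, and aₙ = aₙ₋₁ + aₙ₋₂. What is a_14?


Computing iteratively: 8, 2, 10, 12, 22, 34, 56, 90, 146, 236, 382, 618, ...
a_14 = 1618

a_14 = 1618


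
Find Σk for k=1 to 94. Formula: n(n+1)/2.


n(n+1)/2 = 94×95/2 = 8930/2 = 4465

Σk = 4465


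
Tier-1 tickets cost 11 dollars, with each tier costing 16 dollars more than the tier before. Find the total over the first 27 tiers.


aₙ = 11 + (27-1)×16 = 427
Sₙ = n(a₁+aₙ)/2 = 27×(11+427)/2
= 27×438/2 = 5913

S_27 = 5913


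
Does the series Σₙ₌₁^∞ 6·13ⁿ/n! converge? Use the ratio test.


aₙ = 6·13^n/n!
a_{n+1}/aₙ = 13^(n+1)/(n+1)! × n!/13^n  (constant 6 cancels)
= 13/(n+1)
L = lim(n→∞) 13/(n+1) = 0
L < 1 → series CONVERGES

Converges (ratio test: L = 0 < 1)


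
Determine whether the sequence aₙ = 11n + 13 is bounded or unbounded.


aₙ = 11n + 13 → as n→∞, aₙ→∞
No finite upper bound exists
The sequence is UNBOUNDED

Unbounded (aₙ → ∞ as n → ∞)


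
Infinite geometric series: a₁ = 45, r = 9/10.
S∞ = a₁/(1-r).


S∞ = a₁/(1-r) = 45/(1 - 9/10)
= 45/(1/10)
= 450

S∞ = 450


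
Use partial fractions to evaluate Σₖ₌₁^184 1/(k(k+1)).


1/(k(k+1)) = 1/k - 1/(k+1) (partial fractions)
Telescoping: Σ = 1 - 1/185 = 184/185

Sum = 184/185


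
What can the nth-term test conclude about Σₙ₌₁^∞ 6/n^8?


lim(n→∞) 6/n^8 = 0
lim aₙ = 0 → nth-term test is INCONCLUSIVE
(Need other tests; this is actually a convergent p-series with p=8 > 1)

Inconclusive (lim aₙ = 0; need another test)


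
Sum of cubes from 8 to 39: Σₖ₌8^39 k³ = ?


Σₖ₌8^39 k³ = [39·40/2]² − [7·8/2]²
= 608400 − 784 = 607616

Σk³ = 607616


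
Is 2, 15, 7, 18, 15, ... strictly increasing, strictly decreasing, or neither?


Differences: 13, -8, 11, -3
Difference at position 1 is +13 (> 0) but position 2 is -8 (< 0) — sequence both rises and falls
→ NOT monotonic

Not monotonic


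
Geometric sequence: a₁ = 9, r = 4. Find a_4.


aₙ = a₁·r^(n-1)
= 9×4^3
= 9×64
= 576

a_4 = 576


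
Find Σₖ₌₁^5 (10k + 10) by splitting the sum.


Σ(10k+10) = 10·Σk + 10·n
= 10·15 + 10·5
= 150 + 50 = 200

Σ = 200


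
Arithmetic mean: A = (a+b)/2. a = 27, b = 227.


AM = (27 + 227)/2 = 254/2 = 127

AM = 127


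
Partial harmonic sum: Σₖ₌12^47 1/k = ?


Σₖ₌12^47 1/k = 1/12 + 1/13 + 1/14 + ... + 1/47
= 627816166374159054023/442720643463713815200
≈ 1.4181

Sum = 627816166374159054023/442720643463713815200 ≈ 1.4181


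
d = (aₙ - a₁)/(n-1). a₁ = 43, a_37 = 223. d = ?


d = (aₙ - a₁)/(n-1)
= (223 - 43)/(37-1)
= 180/36 = 5

d = 5


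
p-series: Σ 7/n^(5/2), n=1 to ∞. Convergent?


p-series test: Σ c/n^p converges if p > 1, diverges if p ≤ 1 (constant c > 0 doesn't affect convergence).
p = 5/2
5/2 > 1 → CONVERGES

Converges (p = 5/2 > 1)


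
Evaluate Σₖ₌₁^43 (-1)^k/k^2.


S = -1 + 1/4 - 1/9 + 1/16 - 1/25 + 1/36 - 1/49 + 1/64 ± ...
= -0.8227
(Full series converges to -π²/12 ≈ -0.8225)

S_43 = -0.8227


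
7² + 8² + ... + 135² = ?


Σₖ₌7^135 k² = Σₖ₌₁^135 k² − Σₖ₌₁^6 k²
= 135·136·271/6 − 6·7·13/6
= 829260 − 91 = 829169

Σk² = 829169


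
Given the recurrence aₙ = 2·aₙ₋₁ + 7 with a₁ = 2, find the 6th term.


Computing step by step:
a_1 = 2
a_2 = 11
a_3 = 29
a_4 = 65
a_5 = 137
a_6 = 281


a_6 = 281


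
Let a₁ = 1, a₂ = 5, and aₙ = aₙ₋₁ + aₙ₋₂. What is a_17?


Computing iteratively: 1, 5, 6, 11, 17, 28, 45, 73, 118, 191, 309, 500, ...
a_17 = 5545

a_17 = 5545


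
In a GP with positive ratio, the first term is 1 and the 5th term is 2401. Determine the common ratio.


r^(n-1) = aₙ/a₁
r^4 = 2401/1 = 2401
r = 2401^(1/4)
= ±7; taking r > 0 gives r = 7

r = 7


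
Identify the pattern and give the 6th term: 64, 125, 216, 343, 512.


Pattern: perfect cubes: n³
Terms: 64, 125, 216, 343, 512
Next term = 729

Next term = 729


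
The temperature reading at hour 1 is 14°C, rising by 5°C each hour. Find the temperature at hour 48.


aₙ = a₁ + (n-1)d
= 14 + (48-1)×5
= 14 + 235
= 249

a_48 = 249


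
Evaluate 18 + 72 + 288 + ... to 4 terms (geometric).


Sₙ = 18×(4^4 - 1)/(4 - 1)
= 18×(256 - 1)/3
= 18×255/3
= 1530

S_4 = 1530


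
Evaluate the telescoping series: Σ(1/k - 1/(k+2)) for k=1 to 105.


Telescoping with gap 2: two head and two tail terms survive.
= (1 + 1/2) - (1/106 + 1/107)
= 3/2 - 1/106 - 1/107 = 8400/5671

Sum = 8400/5671


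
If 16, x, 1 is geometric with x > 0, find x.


GM = √(16×1) = √16 = 4

GM = 4


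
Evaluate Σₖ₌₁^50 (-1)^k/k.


S = -1 + 1/2 - 1/3 + 1/4 - 1/5 + 1/6 - 1/7 + 1/8 ± ...
= -0.6832
(Full series converges to -ln(2) ≈ -0.6931)

S_50 = -0.6832


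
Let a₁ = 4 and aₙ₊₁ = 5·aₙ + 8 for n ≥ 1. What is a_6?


Computing step by step:
a_1 = 4
a_2 = 28
a_3 = 148
a_4 = 748
a_5 = 3748
a_6 = 18748


a_6 = 18748


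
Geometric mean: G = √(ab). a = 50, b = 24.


GM = √(50×24) = √1200 = 34.641

GM = 34.641


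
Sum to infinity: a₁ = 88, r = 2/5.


S∞ = a₁/(1-r) = 88/(1 - 2/5)
= 88/(3/5)
= 440/3

S∞ = 440/3


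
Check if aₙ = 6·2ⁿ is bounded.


aₙ = 6·2ⁿ → as n→∞, aₙ→∞ (since base 2 > 1)
No finite upper bound exists
The sequence is UNBOUNDED

Unbounded (aₙ → ∞ as n → ∞)


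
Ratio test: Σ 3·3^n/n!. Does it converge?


aₙ = 3·3^n/n!
a_{n+1}/aₙ = 3^(n+1)/(n+1)! × n!/3^n  (constant 3 cancels)
= 3/(n+1)
L = lim(n→∞) 3/(n+1) = 0
L < 1 → series CONVERGES

Converges (ratio test: L = 0 < 1)


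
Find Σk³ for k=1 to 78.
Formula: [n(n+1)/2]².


n(n+1)/2 = 78×79/2 = 3081
Σk³ = 3081² = 9492561

Σk³ = 9492561


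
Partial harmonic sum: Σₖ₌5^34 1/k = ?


Σₖ₌5^34 1/k = 1/5 + 1/6 + 1/7 + ... + 1/34
= 26713038089749/13127595717600
≈ 2.0349

Sum = 26713038089749/13127595717600 ≈ 2.0349


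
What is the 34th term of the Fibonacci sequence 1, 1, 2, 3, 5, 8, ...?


Fibonacci sequence: 1, 1, 2, 3, 5, 8, 13, 21, 34, 55, 89, ...
F(34) = 5702887

F(34) = 5702887


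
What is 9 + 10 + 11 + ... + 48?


Σₖ₌9^48 k = Σₖ₌₁^48 k − Σₖ₌₁^8 k
= 48·49/2 − 8·9/2
= 1176 − 36 = 1140

Σk = 1140


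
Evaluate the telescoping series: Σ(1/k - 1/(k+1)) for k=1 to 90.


Telescoping: adjacent terms cancel.
= 1/1 - 1/91
= 1 - 1/91 = 90/91

Sum = 90/91


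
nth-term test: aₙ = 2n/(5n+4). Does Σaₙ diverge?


lim(n→∞) 2n/(5n+4) = 2/5 = 2/5  (divide numerator and denominator by n)
lim aₙ = 2/5 ≠ 0 → series DIVERGES

Diverges (lim aₙ = 2/5 ≠ 0)


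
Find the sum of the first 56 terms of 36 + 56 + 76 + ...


aₙ = 36 + (56-1)×20 = 1136
Sₙ = n(a₁+aₙ)/2 = 56×(36+1136)/2
= 56×1172/2 = 32816

S_56 = 32816


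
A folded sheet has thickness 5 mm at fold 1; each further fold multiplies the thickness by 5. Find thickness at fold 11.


aₙ = a₁·r^(n-1)
= 5×5^10
= 5×9765625
= 48828125

a_11 = 48828125


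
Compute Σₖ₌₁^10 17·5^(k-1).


Sₙ = 17×(5^10 - 1)/(5 - 1)
= 17×(9765625 - 1)/4
= 17×9765624/4
= 41503902

S_10 = 41503902


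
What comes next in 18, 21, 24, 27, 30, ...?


Pattern: arithmetic (d=3)
Terms: 18, 21, 24, 27, 30
Next term = 33

Next term = 33


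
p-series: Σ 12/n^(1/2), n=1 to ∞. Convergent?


p-series test: Σ c/n^p converges if p > 1, diverges if p ≤ 1 (constant c > 0 doesn't affect convergence).
p = 1/2
1/2 ≤ 1 → DIVERGES

Diverges (p = 1/2 ≤ 1)


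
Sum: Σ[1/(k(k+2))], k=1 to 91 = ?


1/(k(k+2)) = (1/2)·(1/k - 1/(k+2)) (partial fractions)
Telescoping: Σ = (1/2)·(1 + 1/2 - 1/92 - 1/93) = 12649/17112

Sum = 12649/17112


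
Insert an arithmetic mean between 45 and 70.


AM = (45 + 70)/2 = 115/2 = 57.5

AM = 57.5


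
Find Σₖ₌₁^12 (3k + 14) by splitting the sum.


Σ(3k+14) = 3·Σk + 14·n
= 3·78 + 14·12
= 234 + 168 = 402

Σ = 402


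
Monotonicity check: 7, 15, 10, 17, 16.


Differences: 8, -5, 7, -1
Difference at position 1 is +8 (> 0) but position 2 is -5 (< 0) — sequence both rises and falls
→ NOT monotonic

Not monotonic


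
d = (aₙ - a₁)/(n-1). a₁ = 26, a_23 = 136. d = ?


d = (aₙ - a₁)/(n-1)
= (136 - 26)/(23-1)
= 110/22 = 5

d = 5


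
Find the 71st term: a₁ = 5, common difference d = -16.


aₙ = a₁ + (n-1)d
= 5 + (71-1)×-16
= 5 - 1120
= -1115

a_71 = -1115


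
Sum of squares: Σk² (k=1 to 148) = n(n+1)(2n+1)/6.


n = 148
n(n+1)(2n+1)/6 = 148×149×297/6
= 6549444/6 = 1091574

Σk² = 1091574


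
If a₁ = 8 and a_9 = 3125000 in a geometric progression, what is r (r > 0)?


r^(n-1) = aₙ/a₁
r^8 = 3125000/8 = 390625
r = 390625^(1/8)
= ±5; taking r > 0 gives r = 5

r = 5


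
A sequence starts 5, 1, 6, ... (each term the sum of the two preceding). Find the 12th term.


Computing iteratively: 5, 1, 6, 7, 13, 20, 33, 53, 86, 139, 225, 364
a_12 = 364

a_12 = 364


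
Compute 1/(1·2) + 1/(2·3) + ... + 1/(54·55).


1/(k(k+1)) = 1/k - 1/(k+1) (partial fractions)
Telescoping: Σ = 1 - 1/55 = 54/55

Sum = 54/55


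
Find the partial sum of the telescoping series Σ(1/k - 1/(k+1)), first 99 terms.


Telescoping: adjacent terms cancel.
= 1/1 - 1/100
= 1 - 1/100 = 99/100

Sum = 99/100


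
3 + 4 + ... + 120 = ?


Σₖ₌3^120 k = Σₖ₌₁^120 k − Σₖ₌₁^2 k
= 120·121/2 − 2·3/2
= 7260 − 3 = 7257

Σk = 7257


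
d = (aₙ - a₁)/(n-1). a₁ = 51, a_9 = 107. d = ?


d = (aₙ - a₁)/(n-1)
= (107 - 51)/(9-1)
= 56/8 = 7

d = 7


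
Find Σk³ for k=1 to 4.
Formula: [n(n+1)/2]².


n(n+1)/2 = 4×5/2 = 10
Σk³ = 10² = 100

Σk³ = 100


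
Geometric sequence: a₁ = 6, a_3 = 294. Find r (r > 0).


r^(n-1) = aₙ/a₁
r^2 = 294/6 = 49
r = 49^(1/2)
= ±7; taking r > 0 gives r = 7

r = 7


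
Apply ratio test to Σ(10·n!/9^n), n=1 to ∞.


aₙ = 10·n!/9^n
a_{n+1}/aₙ = (n+1)!/9^(n+1) × 9^n/n!  (constant 10 cancels)
= (n+1)/9
L = lim(n→∞) (n+1)/9 = ∞
L > 1 → series DIVERGES

Diverges (ratio test: L = ∞ > 1)


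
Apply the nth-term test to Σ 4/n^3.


lim(n→∞) 4/n^3 = 0
lim aₙ = 0 → nth-term test is INCONCLUSIVE
(Need other tests; this is actually a convergent p-series with p=3 > 1)

Inconclusive (lim aₙ = 0; need another test)


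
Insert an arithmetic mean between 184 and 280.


AM = (184 + 280)/2 = 464/2 = 232

AM = 232


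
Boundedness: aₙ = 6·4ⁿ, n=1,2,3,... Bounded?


aₙ = 6·4ⁿ → as n→∞, aₙ→∞ (since base 4 > 1)
No finite upper bound exists
The sequence is UNBOUNDED

Unbounded (aₙ → ∞ as n → ∞)


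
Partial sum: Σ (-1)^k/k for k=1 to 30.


S = -1 + 1/2 - 1/3 + 1/4 - 1/5 + 1/6 - 1/7 + 1/8 ± ...
= -0.6768
(Full series converges to -ln(2) ≈ -0.6931)

S_30 = -0.6768


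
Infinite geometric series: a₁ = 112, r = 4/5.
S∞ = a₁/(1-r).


S∞ = a₁/(1-r) = 112/(1 - 4/5)
= 112/(1/5)
= 560

S∞ = 560


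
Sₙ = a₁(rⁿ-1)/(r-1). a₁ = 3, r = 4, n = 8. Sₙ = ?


Sₙ = 3×(4^8 - 1)/(4 - 1)
= 3×(65536 - 1)/3
= 3×65535/3
= 65535

S_8 = 65535


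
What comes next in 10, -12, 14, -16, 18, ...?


Pattern: alternating sign, magnitude arithmetic (d=2)
Terms: 10, -12, 14, -16, 18
Next term = -20

Next term = -20


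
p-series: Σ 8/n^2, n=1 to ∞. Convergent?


p-series test: Σ c/n^p converges if p > 1, diverges if p ≤ 1 (constant c > 0 doesn't affect convergence).
p = 2
2 > 1 → CONVERGES

Converges (p = 2 > 1)


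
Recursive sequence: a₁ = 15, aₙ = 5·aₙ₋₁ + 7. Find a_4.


Computing step by step:
a_1 = 15
a_2 = 82
a_3 = 417
a_4 = 2092


a_4 = 2092


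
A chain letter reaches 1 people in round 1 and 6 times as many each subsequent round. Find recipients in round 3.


aₙ = a₁·r^(n-1)
= 1×6^2
= 1×36
= 36

a_3 = 36


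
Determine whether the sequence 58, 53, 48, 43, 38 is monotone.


Differences: -5, -5, -5, -5
All differences < 0 → strictly DECREASING

Monotonically decreasing


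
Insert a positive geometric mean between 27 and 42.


GM = √(27×42) = √1134 = 33.6749

GM = 33.6749


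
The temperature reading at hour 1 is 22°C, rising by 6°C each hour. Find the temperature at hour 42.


aₙ = a₁ + (n-1)d
= 22 + (42-1)×6
= 22 + 246
= 268

a_42 = 268


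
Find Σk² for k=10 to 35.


Σₖ₌10^35 k² = Σₖ₌₁^35 k² − Σₖ₌₁^9 k²
= 35·36·71/6 − 9·10·19/6
= 14910 − 285 = 14625

Σk² = 14625


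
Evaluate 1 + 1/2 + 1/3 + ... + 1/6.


H_6 = 1/1 + 1/2 + 1/3 + 1/4 + 1/5 + 1/6
= 49/20
≈ 2.45

H_6 = 49/20 ≈ 2.45


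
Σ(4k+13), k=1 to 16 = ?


Σ(4k+13) = 4·Σk + 13·n
= 4·136 + 13·16
= 544 + 208 = 752

Σ = 752


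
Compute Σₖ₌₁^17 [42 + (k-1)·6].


aₙ = 42 + (17-1)×6 = 138
Sₙ = n(a₁+aₙ)/2 = 17×(42+138)/2
= 17×180/2 = 1530

S_17 = 1530


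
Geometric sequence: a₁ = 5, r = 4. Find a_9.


aₙ = a₁·r^(n-1)
= 5×4^8
= 5×65536
= 327680

a_9 = 327680


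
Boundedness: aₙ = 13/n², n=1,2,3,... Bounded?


a₁ = 13, a₂ = 13/4, a₃ = 13/9, ...
0 < aₙ ≤ 13 for all n ≥ 1
The sequence IS bounded

Bounded (0 < aₙ ≤ 13)


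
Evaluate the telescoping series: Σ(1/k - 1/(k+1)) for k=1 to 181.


Telescoping: adjacent terms cancel.
= 1/1 - 1/182
= 1 - 1/182 = 181/182

Sum = 181/182


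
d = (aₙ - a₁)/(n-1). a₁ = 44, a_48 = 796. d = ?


d = (aₙ - a₁)/(n-1)
= (796 - 44)/(48-1)
= 752/47 = 16

d = 16


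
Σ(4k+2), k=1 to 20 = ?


Σ(4k+2) = 4·Σk + 2·n
= 4·210 + 2·20
= 840 + 40 = 880

Σ = 880


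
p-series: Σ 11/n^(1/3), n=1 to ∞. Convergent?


p-series test: Σ c/n^p converges if p > 1, diverges if p ≤ 1 (constant c > 0 doesn't affect convergence).
p = 1/3
1/3 ≤ 1 → DIVERGES

Diverges (p = 1/3 ≤ 1)


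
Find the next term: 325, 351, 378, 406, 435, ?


Pattern: triangular numbers: n(n+1)/2
Terms: 325, 351, 378, 406, 435
Next term = 465

Next term = 465


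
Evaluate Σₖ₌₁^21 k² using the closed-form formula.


n = 21
n(n+1)(2n+1)/6 = 21×22×43/6
= 19866/6 = 3311

Σk² = 3311


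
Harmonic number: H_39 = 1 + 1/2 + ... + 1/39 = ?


H_39 = 1/1 + 1/2 + 1/3 + ... + 1/39
= 2066035355155033/485721041551200
≈ 4.2535

H_39 = 2066035355155033/485721041551200 ≈ 4.2535


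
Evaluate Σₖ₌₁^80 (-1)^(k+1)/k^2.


S = 1 - 1/4 + 1/9 - 1/16 + 1/25 - 1/36 + 1/49 - 1/64 ± ...
= 0.8224
(Full series converges to +π²/12 ≈ +0.8225)

S_80 = 0.8224


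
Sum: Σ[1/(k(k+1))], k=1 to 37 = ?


1/(k(k+1)) = 1/k - 1/(k+1) (partial fractions)
Telescoping: Σ = 1 - 1/38 = 37/38

Sum = 37/38


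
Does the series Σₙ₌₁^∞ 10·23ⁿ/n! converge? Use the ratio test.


aₙ = 10·23^n/n!
a_{n+1}/aₙ = 23^(n+1)/(n+1)! × n!/23^n  (constant 10 cancels)
= 23/(n+1)
L = lim(n→∞) 23/(n+1) = 0
L < 1 → series CONVERGES

Converges (ratio test: L = 0 < 1)


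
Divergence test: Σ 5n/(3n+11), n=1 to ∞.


lim(n→∞) 5n/(3n+11) = 5/3 = 5/3  (divide numerator and denominator by n)
lim aₙ = 5/3 ≠ 0 → series DIVERGES

Diverges (lim aₙ = 5/3 ≠ 0)


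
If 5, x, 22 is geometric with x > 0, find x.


GM = √(5×22) = √110 = 10.4881

GM = 10.4881


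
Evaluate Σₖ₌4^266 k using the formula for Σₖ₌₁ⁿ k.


Σₖ₌4^266 k = Σₖ₌₁^266 k − Σₖ₌₁^3 k
= 266·267/2 − 3·4/2
= 35511 − 6 = 35505

Σk = 35505


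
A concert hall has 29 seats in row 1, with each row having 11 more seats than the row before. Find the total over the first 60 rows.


aₙ = 29 + (60-1)×11 = 678
Sₙ = n(a₁+aₙ)/2 = 60×(29+678)/2
= 60×707/2 = 21210

S_60 = 21210


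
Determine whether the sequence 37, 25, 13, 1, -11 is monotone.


Differences: -12, -12, -12, -12
All differences < 0 → strictly DECREASING

Monotonically decreasing


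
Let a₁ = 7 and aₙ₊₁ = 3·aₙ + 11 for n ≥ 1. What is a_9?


Computing step by step:
a_1 = 7
a_2 = 32
a_3 = 107
a_4 = 332
a_5 = 1007
a_6 = 3032
a_7 = 9107
a_8 = 27332
a_9 = 82007


a_9 = 82007


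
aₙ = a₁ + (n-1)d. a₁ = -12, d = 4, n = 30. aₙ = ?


aₙ = a₁ + (n-1)d
= -12 + (30-1)×4
= -12 + 116
= 104

a_30 = 104


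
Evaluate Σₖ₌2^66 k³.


Σₖ₌2^66 k³ = [66·67/2]² − [1·2/2]²
= 4888521 − 1 = 4888520

Σk³ = 4888520


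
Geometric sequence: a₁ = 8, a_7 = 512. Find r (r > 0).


r^(n-1) = aₙ/a₁
r^6 = 512/8 = 64
r = 64^(1/6)
= ±2; taking r > 0 gives r = 2

r = 2


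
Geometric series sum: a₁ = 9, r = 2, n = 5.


Sₙ = 9×(2^5 - 1)/(2 - 1)
= 9×(32 - 1)/1
= 9×31/1
= 279

S_5 = 279


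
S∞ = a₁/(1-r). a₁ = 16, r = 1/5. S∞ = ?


S∞ = a₁/(1-r) = 16/(1 - 1/5)
= 16/(4/5)
= 20

S∞ = 20
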